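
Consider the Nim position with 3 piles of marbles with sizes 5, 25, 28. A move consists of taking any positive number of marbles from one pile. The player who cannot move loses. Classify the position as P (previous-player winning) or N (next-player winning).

P-position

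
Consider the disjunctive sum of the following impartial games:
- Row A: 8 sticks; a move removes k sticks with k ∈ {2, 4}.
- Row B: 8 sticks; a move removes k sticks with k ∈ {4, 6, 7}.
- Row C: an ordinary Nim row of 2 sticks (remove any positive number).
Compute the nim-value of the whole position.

1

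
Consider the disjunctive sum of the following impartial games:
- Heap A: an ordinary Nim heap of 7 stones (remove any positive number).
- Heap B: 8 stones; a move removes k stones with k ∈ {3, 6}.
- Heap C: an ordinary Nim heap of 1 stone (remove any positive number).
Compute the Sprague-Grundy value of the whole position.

4

Heap A is a plain Nim heap of size 7, so its Grundy value is 7.
Build the Grundy sequence for heap B with g(k) = mex{g(k−s) : s ∈ {3, 6}, s ≤ k}:
g(0) = mex{} = 0
g(1) = mex{} = 0
g(2) = mex{} = 0
g(3) = mex{0} = 1
g(4) = mex{0} = 1
g(5) = mex{0} = 1
g(6) = mex{0,1} = 2
g(7) = mex{0,1} = 2
g(8) = mex{0,1} = 2
So g(8) = 2.
Heap C is a plain Nim heap of size 1, so its Grundy value is 1.
The value of a disjunctive sum is the nim-sum of the parts.
Combined value = 7 ⊕ 2 ⊕ 1 = 4.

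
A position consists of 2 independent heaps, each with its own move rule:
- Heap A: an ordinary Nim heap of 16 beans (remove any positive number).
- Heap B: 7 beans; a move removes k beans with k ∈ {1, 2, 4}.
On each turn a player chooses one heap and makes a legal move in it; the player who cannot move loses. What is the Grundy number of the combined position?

Heap A is a plain Nim heap of size 16, so its Grundy value is 16.
Grundy values for heap B (subtraction set {1, 2, 4}):
k:     0  1  2  3  4  5  6  7
g(k):  0  1  2  0  1  2  0  1
So g(7) = 1.
The value of a disjunctive sum is the nim-sum of the parts.
Combined value = 16 ⊕ 1 = 17.

17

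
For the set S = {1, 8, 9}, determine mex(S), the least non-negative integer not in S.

0 is not in the set, so the mex is 0.

0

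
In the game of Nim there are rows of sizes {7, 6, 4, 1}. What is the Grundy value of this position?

Bitwise XOR of the heap sizes:
  111  (7)
  110  (6)
  100  (4)
  001  (1)
  ---
  100  (4)

4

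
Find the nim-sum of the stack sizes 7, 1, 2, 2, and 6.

0

Write each in binary and XOR column by column:
  111  (7)
  001  (1)
  010  (2)
  010  (2)
  110  (6)
  ---
  000  (0)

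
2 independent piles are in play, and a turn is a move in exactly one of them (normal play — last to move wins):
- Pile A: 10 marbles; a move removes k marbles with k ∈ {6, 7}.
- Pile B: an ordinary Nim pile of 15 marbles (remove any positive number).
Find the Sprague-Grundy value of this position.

14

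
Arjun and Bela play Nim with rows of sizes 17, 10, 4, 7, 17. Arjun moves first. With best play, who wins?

Compute the nim-sum pairwise:
17 ^ 10 = 27
27 ^ 4 = 31
31 ^ 7 = 24
24 ^ 17 = 9
The nim-sum is 9 ≠ 0, so this is an N-position: the player to move can win; Arjun has a winning move.

Arjun wins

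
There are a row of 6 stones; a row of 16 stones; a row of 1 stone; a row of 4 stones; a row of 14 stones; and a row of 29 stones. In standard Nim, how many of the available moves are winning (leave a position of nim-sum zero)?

0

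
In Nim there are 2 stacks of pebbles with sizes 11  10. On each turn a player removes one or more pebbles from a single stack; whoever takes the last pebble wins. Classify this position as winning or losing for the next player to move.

Winning position

In binary:
  1011  (11)
  1010  (10)
  ----
  0001  (1)
The nim-sum is 1 ≠ 0, so this is an N-position: the player to move can win.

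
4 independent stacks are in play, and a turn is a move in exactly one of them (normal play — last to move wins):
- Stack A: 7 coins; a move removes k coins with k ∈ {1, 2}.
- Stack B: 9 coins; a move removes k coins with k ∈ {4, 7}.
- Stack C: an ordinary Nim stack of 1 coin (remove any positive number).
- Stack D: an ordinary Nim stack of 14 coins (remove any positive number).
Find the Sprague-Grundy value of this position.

Build the Grundy sequence for stack A with g(k) = mex{g(k−s) : s ∈ {1, 2}, s ≤ k}:
k:     0  1  2  3  4  5  6  7
g(k):  0  1  2  0  1  2  0  1
So g(7) = 1.
Grundy values for stack B (subtraction set {4, 7}):
k:     0  1  2  3  4  5  6  7  8  9
g(k):  0  0  0  0  1  1  1  1  2  2
So g(9) = 2.
Stack C is a plain Nim stack of size 1, so its Grundy value is 1.
Stack D is a plain Nim stack of size 14, so its Grundy value is 14.
The value of a disjunctive sum is the nim-sum of the parts.
Combined value = 1 ⊕ 2 ⊕ 1 ⊕ 14 = 12.

12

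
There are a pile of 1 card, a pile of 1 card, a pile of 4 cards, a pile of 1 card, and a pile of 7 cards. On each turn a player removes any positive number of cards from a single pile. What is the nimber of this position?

Nim-sum: 1 XOR 1 XOR 4 XOR 1 XOR 7 = 2.

2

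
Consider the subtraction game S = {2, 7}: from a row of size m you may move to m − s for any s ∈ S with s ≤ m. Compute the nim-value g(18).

Grundy values for subtraction set {2, 7}:
k:     0  1  2  3  4  5  6  7  8  9 10 11 12 13 14 15 16 17 18
g(k):  0  0  1  1  0  0  1  1  2  0  0  1  1  0  0  1  1  2  0
So g(18) = 0.

0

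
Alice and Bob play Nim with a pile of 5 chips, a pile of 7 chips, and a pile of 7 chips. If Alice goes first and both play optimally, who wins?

Alice wins

Nim-sum: 5 XOR 7 XOR 7 = 5.
The nim-sum is 5 ≠ 0, so this is an N-position: the player to move can win; Alice has a winning move.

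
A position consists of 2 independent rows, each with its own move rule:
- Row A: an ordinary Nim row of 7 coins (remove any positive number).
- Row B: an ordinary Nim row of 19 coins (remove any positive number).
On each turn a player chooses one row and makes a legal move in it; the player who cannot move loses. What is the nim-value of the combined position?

20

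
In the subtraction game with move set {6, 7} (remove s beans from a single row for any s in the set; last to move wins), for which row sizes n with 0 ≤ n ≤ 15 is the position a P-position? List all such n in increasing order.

0, 1, 2, 3, 4, 5, 13, 14, 15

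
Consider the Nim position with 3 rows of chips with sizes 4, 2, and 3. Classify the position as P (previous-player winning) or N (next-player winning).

In binary:
  100  (4)
  010  (2)
  011  (3)
  ---
  101  (5)
The nim-sum is 5 ≠ 0, so this is an N-position: the player to move can win.

N-position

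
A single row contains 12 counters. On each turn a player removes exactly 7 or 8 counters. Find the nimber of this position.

1

Build the Grundy sequence with g(k) = mex{g(k−s) : s ∈ {7, 8}, s ≤ k}:
g(0) = mex{} = 0
g(1) = mex{} = 0
g(2) = mex{} = 0
g(3) = mex{} = 0
g(4) = mex{} = 0
g(5) = mex{} = 0
g(6) = mex{} = 0
g(7) = mex{0} = 1
g(8) = mex{0} = 1
g(9) = mex{0} = 1
g(10) = mex{0} = 1
g(11) = mex{0} = 1
g(12) = mex{0} = 1
So g(12) = 1.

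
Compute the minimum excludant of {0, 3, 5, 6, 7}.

0 is in the set but 1 is not, so the mex is 1.

1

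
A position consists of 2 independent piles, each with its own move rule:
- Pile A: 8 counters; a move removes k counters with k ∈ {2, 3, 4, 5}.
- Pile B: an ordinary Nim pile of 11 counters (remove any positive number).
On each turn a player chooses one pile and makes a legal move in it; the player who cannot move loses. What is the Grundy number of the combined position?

11

Build the Grundy sequence for pile A with g(k) = mex{g(k−s) : s ∈ {2, 3, 4, 5}, s ≤ k}:
g(0) = mex{} = 0
g(1) = mex{} = 0
g(2) = mex{0} = 1
g(3) = mex{0} = 1
g(4) = mex{0,1} = 2
g(5) = mex{0,1} = 2
g(6) = mex{0,1,2} = 3
g(7) = mex{1,2} = 0
g(8) = mex{1,2,3} = 0
So g(8) = 0.
Pile B is a plain Nim pile of size 11, so its Grundy value is 11.
By the Sprague-Grundy theorem, the Grundy value of a sum of independent games is the XOR of the component values.
Combined value = 0 ⊕ 11 = 11.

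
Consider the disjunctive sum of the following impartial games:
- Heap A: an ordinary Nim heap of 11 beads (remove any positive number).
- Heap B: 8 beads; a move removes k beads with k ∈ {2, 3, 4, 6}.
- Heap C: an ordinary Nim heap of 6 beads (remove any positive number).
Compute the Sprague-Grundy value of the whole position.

Heap A is a plain Nim heap of size 11, so its Grundy value is 11.
Grundy values for heap B (subtraction set {2, 3, 4, 6}):
g(0) = mex{} = 0
g(1) = mex{} = 0
g(2) = mex{0} = 1
g(3) = mex{0} = 1
g(4) = mex{0,1} = 2
g(5) = mex{0,1} = 2
g(6) = mex{0,1,2} = 3
g(7) = mex{0,1,2} = 3
g(8) = mex{1,2,3} = 0
So g(8) = 0.
Heap C is a plain Nim heap of size 6, so its Grundy value is 6.
By the Sprague-Grundy theorem, the Grundy value of a sum of independent games is the XOR of the component values.
Combined value = 11 ⊕ 0 ⊕ 6 = 13.

13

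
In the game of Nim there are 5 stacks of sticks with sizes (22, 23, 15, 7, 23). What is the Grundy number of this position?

Nim-sum: 22 ^ 23 ^ 15 ^ 7 ^ 23 = 30.

30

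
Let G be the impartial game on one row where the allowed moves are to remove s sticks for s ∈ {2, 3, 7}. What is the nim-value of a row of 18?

1

Grundy values for subtraction set {2, 3, 7}:
k:     0  1  2  3  4  5  6  7  8  9 10 11 12 13 14 15 16 17 18
g(k):  0  0  1  1  2  0  0  1  1  2  0  0  1  1  2  0  0  1  1
So g(18) = 1.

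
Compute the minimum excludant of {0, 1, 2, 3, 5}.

The values 0, 1, 2, 3 are all present; 4 is the first non-negative integer missing from the set.

4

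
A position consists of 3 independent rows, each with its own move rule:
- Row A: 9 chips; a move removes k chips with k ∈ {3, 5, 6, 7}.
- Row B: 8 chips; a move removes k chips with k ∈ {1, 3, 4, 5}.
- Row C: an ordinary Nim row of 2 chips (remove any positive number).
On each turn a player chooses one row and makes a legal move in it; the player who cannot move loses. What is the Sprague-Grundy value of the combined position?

Build the Grundy sequence for row A with g(k) = mex{g(k−s) : s ∈ {3, 5, 6, 7}, s ≤ k}:
k:     0  1  2  3  4  5  6  7  8  9
g(k):  0  0  0  1  1  1  2  2  2  3
So g(9) = 3.
For row B, compute g(0), g(1), … with moves {1, 3, 4, 5}:
k:     0  1  2  3  4  5  6  7  8
g(k):  0  1  0  1  2  3  2  3  0
So g(8) = 0.
Row C is a plain Nim row of size 2, so its Grundy value is 2.
By the Sprague-Grundy theorem, the Grundy value of a sum of independent games is the XOR of the component values.
Combined value = 3 XOR 0 XOR 2 = 1.

1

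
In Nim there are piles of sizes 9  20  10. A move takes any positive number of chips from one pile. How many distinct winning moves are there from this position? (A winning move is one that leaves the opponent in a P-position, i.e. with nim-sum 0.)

In binary:
  01001  (9)
  10100  (20)
  01010  (10)
  -----
  10111  (23)
The overall nim-sum is X = 23. A pile of size p has a winning move iff p XOR X < p (reduce it to p XOR X).
  9: 9 XOR 23 = 30 ≥ 9 — no move.
  20: 20 XOR 23 = 3 < 20 — winning move (to 3).
  10: 10 XOR 23 = 29 ≥ 10 — no move.
That gives 1 winning move.

1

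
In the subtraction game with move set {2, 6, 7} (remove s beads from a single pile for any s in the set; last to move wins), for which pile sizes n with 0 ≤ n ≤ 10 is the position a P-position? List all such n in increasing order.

Grundy values for subtraction set {2, 6, 7}:
k:     0  1  2  3  4  5  6  7  8  9 10
g(k):  0  0  1  1  0  0  1  1  2  0  3
The P-positions (g = 0) in 0..10 are 0, 1, 4, 5, 9.

0, 1, 4, 5, 9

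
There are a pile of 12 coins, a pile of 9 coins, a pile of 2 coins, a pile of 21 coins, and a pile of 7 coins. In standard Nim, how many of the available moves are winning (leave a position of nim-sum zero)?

1

Nim-sum: 12 ^ 9 ^ 2 ^ 21 ^ 7 = 21.
The overall nim-sum is X = 21. A pile of size p has a winning move iff p XOR X < p (reduce it to p XOR X).
  12: 12 XOR 21 = 25 ≥ 12 — no move.
  9: 9 XOR 21 = 28 ≥ 9 — no move.
  2: 2 XOR 21 = 23 ≥ 2 — no move.
  21: 21 XOR 21 = 0 < 21 — winning move (to 0).
  7: 7 XOR 21 = 18 ≥ 7 — no move.
That gives 1 winning move.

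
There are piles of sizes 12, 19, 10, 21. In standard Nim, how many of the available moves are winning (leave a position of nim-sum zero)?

Bitwise XOR of the heap sizes:
  01100  (12)
  10011  (19)
  01010  (10)
  10101  (21)
  -----
  00000  (0)
The nim-sum is already 0, so every move leaves a nonzero nim-sum — there are no winning moves.

0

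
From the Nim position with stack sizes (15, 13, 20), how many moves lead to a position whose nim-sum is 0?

Write each in binary and XOR column by column:
  01111  (15)
  01101  (13)
  10100  (20)
  -----
  10110  (22)
The overall nim-sum is X = 22. A stack of size p has a winning move iff p XOR X < p (reduce it to p XOR X).
  15: 15 XOR 22 = 25 ≥ 15 — no move.
  13: 13 XOR 22 = 27 ≥ 13 — no move.
  20: 20 XOR 22 = 2 < 20 — winning move (to 2).
That gives 1 winning move.

1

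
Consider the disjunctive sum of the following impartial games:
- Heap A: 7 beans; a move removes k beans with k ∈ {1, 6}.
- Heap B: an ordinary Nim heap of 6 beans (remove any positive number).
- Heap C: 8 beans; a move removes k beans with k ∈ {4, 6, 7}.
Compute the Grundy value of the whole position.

Grundy values for heap A (subtraction set {1, 6}):
g(0) = mex{} = 0
g(1) = mex{0} = 1
g(2) = mex{1} = 0
g(3) = mex{0} = 1
g(4) = mex{1} = 0
g(5) = mex{0} = 1
g(6) = mex{0,1} = 2
g(7) = mex{1,2} = 0
So g(7) = 0.
Heap B is a plain Nim heap of size 6, so its Grundy value is 6.
For heap C, compute g(0), g(1), … with moves {4, 6, 7}:
g(0) = mex{} = 0
g(1) = mex{} = 0
g(2) = mex{} = 0
g(3) = mex{} = 0
g(4) = mex{0} = 1
g(5) = mex{0} = 1
g(6) = mex{0} = 1
g(7) = mex{0} = 1
g(8) = mex{0,1} = 2
So g(8) = 2.
The value of a disjunctive sum is the nim-sum of the parts.
Combined value = 0 ⊕ 6 ⊕ 2 = 4.

4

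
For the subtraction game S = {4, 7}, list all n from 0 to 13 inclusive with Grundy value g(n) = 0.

0, 1, 2, 3, 11, 12, 13

Grundy values for subtraction set {4, 7}:
g(0) = mex{} = 0
g(1) = mex{} = 0
g(2) = mex{} = 0
g(3) = mex{} = 0
g(4) = mex{0} = 1
g(5) = mex{0} = 1
g(6) = mex{0} = 1
g(7) = mex{0} = 1
g(8) = mex{0,1} = 2
g(9) = mex{0,1} = 2
g(10) = mex{0,1} = 2
g(11) = mex{1} = 0
g(12) = mex{1,2} = 0
g(13) = mex{1,2} = 0
The P-positions (g = 0) in 0..13 are 0, 1, 2, 3, 11, 12, 13.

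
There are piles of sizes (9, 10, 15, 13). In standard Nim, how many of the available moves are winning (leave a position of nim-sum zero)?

3

Nim-sum: 9 ⊕ 10 ⊕ 15 ⊕ 13 = 1.
The overall nim-sum is X = 1. A pile of size p has a winning move iff p XOR X < p (reduce it to p XOR X).
  9: 9 XOR 1 = 8 < 9 — winning move (to 8).
  10: 10 XOR 1 = 11 ≥ 10 — no move.
  15: 15 XOR 1 = 14 < 15 — winning move (to 14).
  13: 13 XOR 1 = 12 < 13 — winning move (to 12).
That gives 3 winning moves.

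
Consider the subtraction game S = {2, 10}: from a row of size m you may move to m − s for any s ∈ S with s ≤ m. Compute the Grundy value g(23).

1

Grundy values for subtraction set {2, 10}:
k:     0  1  2  3  4  5  6  7  8  9 10 11 12 13 14 15 16 17 18 19 20 21 22 23
g(k):  0  0  1  1  0  0  1  1  0  0  1  1  0  0  1  1  0  0  1  1  0  0  1  1
So g(23) = 1.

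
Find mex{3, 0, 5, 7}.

1

0 is in the set but 1 is not, so the mex is 1.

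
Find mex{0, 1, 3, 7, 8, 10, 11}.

2

The values 0, 1 are all present; 2 is the first non-negative integer missing from the set.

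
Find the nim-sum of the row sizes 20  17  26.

Compute the nim-sum pairwise:
20 XOR 17 = 5
5 XOR 26 = 31

31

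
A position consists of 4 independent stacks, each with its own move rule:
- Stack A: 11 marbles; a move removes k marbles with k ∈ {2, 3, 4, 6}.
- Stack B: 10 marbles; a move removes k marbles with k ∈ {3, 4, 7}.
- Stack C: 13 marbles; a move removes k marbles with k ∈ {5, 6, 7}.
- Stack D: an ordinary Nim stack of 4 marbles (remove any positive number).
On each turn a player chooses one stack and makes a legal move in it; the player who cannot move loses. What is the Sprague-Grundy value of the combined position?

Grundy values for stack A (subtraction set {2, 3, 4, 6}):
g(0) = mex{} = 0
g(1) = mex{} = 0
g(2) = mex{0} = 1
g(3) = mex{0} = 1
g(4) = mex{0,1} = 2
g(5) = mex{0,1} = 2
g(6) = mex{0,1,2} = 3
g(7) = mex{0,1,2} = 3
g(8) = mex{1,2,3} = 0
g(9) = mex{1,2,3} = 0
g(10) = mex{0,2,3} = 1
g(11) = mex{0,2,3} = 1
So g(11) = 1.
Grundy values for stack B (subtraction set {3, 4, 7}):
g(0) = mex{} = 0
g(1) = mex{} = 0
g(2) = mex{} = 0
g(3) = mex{0} = 1
g(4) = mex{0} = 1
g(5) = mex{0} = 1
g(6) = mex{0,1} = 2
g(7) = mex{0,1} = 2
g(8) = mex{0,1} = 2
g(9) = mex{0,1,2} = 3
g(10) = mex{1,2} = 0
So g(10) = 0.
Build the Grundy sequence for stack C with g(k) = mex{g(k−s) : s ∈ {5, 6, 7}, s ≤ k}:
g(0) = mex{} = 0
g(1) = mex{} = 0
g(2) = mex{} = 0
g(3) = mex{} = 0
g(4) = mex{} = 0
g(5) = mex{0} = 1
g(6) = mex{0} = 1
g(7) = mex{0} = 1
g(8) = mex{0} = 1
g(9) = mex{0} = 1
g(10) = mex{0,1} = 2
g(11) = mex{0,1} = 2
g(12) = mex{1} = 0
g(13) = mex{1} = 0
So g(13) = 0.
Stack D is a plain Nim stack of size 4, so its Grundy value is 4.
By the Sprague-Grundy theorem, the Grundy value of a sum of independent games is the XOR of the component values.
Combined value = 1 ⊕ 0 ⊕ 0 ⊕ 4 = 5.

5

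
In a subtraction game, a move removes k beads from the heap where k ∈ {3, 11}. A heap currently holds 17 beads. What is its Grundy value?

Grundy values for subtraction set {3, 11}:
k:     0  1  2  3  4  5  6  7  8  9 10 11 12 13 14 15 16 17
g(k):  0  0  0  1  1  1  0  0  0  1  1  1  2  2  0  0  0  1
So g(17) = 1.

1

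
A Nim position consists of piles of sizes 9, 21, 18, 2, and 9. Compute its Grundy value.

Nim-sum: 9 ⊕ 21 ⊕ 18 ⊕ 2 ⊕ 9 = 5.

5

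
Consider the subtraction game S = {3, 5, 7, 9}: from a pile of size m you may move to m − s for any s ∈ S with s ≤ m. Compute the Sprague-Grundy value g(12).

0

Grundy values for subtraction set {3, 5, 7, 9}:
g(0) = mex{} = 0
g(1) = mex{} = 0
g(2) = mex{} = 0
g(3) = mex{0} = 1
g(4) = mex{0} = 1
g(5) = mex{0} = 1
g(6) = mex{0,1} = 2
g(7) = mex{0,1} = 2
g(8) = mex{0,1} = 2
g(9) = mex{0,1,2} = 3
g(10) = mex{0,1,2} = 3
g(11) = mex{0,1,2} = 3
g(12) = mex{1,2,3} = 0
So g(12) = 0.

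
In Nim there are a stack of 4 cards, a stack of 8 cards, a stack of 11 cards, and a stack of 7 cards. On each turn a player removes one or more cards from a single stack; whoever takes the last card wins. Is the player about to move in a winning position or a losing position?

Losing position

Compute the nim-sum pairwise:
4 ^ 8 = 12
12 ^ 11 = 7
7 ^ 7 = 0
The nim-sum is 0, so this is a P-position: the player to move is in a losing position under optimal play.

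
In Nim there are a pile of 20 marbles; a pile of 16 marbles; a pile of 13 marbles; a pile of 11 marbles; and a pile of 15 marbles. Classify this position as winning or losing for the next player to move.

Winning position

Nim-sum: 20 ^ 16 ^ 13 ^ 11 ^ 15 = 13.
The nim-sum is 13 ≠ 0, so this is an N-position: the player to move can win.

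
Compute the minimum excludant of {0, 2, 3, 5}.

0 is in the set but 1 is not, so the mex is 1.

1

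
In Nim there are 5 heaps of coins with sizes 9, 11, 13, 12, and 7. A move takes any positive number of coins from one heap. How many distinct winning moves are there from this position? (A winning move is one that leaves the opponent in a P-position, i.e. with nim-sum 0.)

3

Nim-sum: 9 XOR 11 XOR 13 XOR 12 XOR 7 = 4.
The overall nim-sum is X = 4. A heap of size p has a winning move iff p XOR X < p (reduce it to p XOR X).
  9: 9 XOR 4 = 13 ≥ 9 — no move.
  11: 11 XOR 4 = 15 ≥ 11 — no move.
  13: 13 XOR 4 = 9 < 13 — winning move (to 9).
  12: 12 XOR 4 = 8 < 12 — winning move (to 8).
  7: 7 XOR 4 = 3 < 7 — winning move (to 3).
That gives 3 winning moves.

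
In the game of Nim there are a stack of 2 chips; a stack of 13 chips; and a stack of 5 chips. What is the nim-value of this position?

10

In binary:
  0010  (2)
  1101  (13)
  0101  (5)
  ----
  1010  (10)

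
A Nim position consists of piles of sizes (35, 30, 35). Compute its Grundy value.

30

Nim-sum: 35 ⊕ 30 ⊕ 35 = 30.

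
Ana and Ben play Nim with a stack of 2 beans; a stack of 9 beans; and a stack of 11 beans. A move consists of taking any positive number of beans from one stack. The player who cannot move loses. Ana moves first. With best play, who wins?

Compute the nim-sum pairwise:
2 XOR 9 = 11
11 XOR 11 = 0
The nim-sum is 0, so this is a P-position: the player to move is in a losing position under optimal play; Ana is about to move from it and so loses — Ben wins.

Ben wins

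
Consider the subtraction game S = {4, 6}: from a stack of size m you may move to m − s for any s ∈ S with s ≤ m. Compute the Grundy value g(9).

Grundy values for subtraction set {4, 6}:
k:     0  1  2  3  4  5  6  7  8  9
g(k):  0  0  0  0  1  1  1  1  2  2
So g(9) = 2.

2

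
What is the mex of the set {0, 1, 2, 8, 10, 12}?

3

The values 0, 1, 2 are all present; 3 is the first non-negative integer missing from the set.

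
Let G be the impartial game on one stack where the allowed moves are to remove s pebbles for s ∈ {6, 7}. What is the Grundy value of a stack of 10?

1

Grundy values for subtraction set {6, 7}:
g(0) = mex{} = 0
g(1) = mex{} = 0
g(2) = mex{} = 0
g(3) = mex{} = 0
g(4) = mex{} = 0
g(5) = mex{} = 0
g(6) = mex{0} = 1
g(7) = mex{0} = 1
g(8) = mex{0} = 1
g(9) = mex{0} = 1
g(10) = mex{0} = 1
So g(10) = 1.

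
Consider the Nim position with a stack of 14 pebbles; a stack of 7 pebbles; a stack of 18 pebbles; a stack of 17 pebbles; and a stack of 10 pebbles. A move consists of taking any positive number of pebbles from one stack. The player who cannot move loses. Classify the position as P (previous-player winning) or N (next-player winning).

P-position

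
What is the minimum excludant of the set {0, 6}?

1

0 is in the set but 1 is not, so the mex is 1.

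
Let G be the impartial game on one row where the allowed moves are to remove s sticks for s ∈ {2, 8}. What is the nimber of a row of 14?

Grundy values for subtraction set {2, 8}:
k:     0  1  2  3  4  5  6  7  8  9 10 11 12 13 14
g(k):  0  0  1  1  0  0  1  1  2  2  0  0  1  1  0
So g(14) = 0.

0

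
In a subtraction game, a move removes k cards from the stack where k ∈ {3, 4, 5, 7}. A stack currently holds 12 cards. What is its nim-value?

Compute g(0), g(1), … for moves {3, 4, 5, 7}:
k:     0  1  2  3  4  5  6  7  8  9 10 11 12
g(k):  0  0  0  1  1  1  2  2  2  3  0  0  0
So g(12) = 0.

0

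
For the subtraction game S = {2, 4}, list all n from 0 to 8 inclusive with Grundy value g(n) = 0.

0, 1, 6, 7

Grundy values for subtraction set {2, 4}:
k:     0  1  2  3  4  5  6  7  8
g(k):  0  0  1  1  2  2  0  0  1
The P-positions (g = 0) in 0..8 are 0, 1, 6, 7.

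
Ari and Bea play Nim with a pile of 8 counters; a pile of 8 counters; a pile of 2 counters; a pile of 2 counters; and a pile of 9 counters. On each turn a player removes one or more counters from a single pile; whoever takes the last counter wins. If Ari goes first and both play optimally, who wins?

Nim-sum: 8 XOR 8 XOR 2 XOR 2 XOR 9 = 9.
The nim-sum is 9 ≠ 0, so this is an N-position: the player to move can win; Ari has a winning move.

Ari wins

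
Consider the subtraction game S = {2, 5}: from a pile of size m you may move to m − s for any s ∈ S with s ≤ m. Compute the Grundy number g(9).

Build the Grundy sequence with g(k) = mex{g(k−s) : s ∈ {2, 5}, s ≤ k}:
g(0) = mex{} = 0
g(1) = mex{} = 0
g(2) = mex{0} = 1
g(3) = mex{0} = 1
g(4) = mex{1} = 0
g(5) = mex{0,1} = 2
g(6) = mex{0} = 1
g(7) = mex{1,2} = 0
g(8) = mex{1} = 0
g(9) = mex{0} = 1
So g(9) = 1.

1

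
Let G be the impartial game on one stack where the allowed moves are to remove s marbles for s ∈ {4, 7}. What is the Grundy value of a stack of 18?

1

Grundy values for subtraction set {4, 7}:
k:     0  1  2  3  4  5  6  7  8  9 10 11 12 13 14 15 16 17 18
g(k):  0  0  0  0  1  1  1  1  2  2  2  0  0  0  0  1  1  1  1
So g(18) = 1.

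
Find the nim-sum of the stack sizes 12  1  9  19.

23

In binary:
  01100  (12)
  00001  (1)
  01001  (9)
  10011  (19)
  -----
  10111  (23)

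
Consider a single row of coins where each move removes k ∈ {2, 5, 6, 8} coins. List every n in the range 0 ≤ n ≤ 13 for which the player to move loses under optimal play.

0, 1, 4, 11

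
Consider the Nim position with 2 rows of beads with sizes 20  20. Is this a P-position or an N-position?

P-position

Nim-sum: 20 ⊕ 20 = 0.
The nim-sum is 0, so this is a P-position: the player to move is in a losing position under optimal play.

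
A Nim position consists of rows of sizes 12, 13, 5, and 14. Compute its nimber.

10

Write each in binary and XOR column by column:
  1100  (12)
  1101  (13)
  0101  (5)
  1110  (14)
  ----
  1010  (10)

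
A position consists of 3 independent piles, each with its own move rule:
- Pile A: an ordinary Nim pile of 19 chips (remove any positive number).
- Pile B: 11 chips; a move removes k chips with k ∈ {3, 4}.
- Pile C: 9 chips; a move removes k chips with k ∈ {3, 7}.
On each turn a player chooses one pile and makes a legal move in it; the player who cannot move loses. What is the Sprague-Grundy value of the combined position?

Pile A is a plain Nim pile of size 19, so its Grundy value is 19.
Build the Grundy sequence for pile B with g(k) = mex{g(k−s) : s ∈ {3, 4}, s ≤ k}:
g(0) = mex{} = 0
g(1) = mex{} = 0
g(2) = mex{} = 0
g(3) = mex{0} = 1
g(4) = mex{0} = 1
g(5) = mex{0} = 1
g(6) = mex{0,1} = 2
g(7) = mex{1} = 0
g(8) = mex{1} = 0
g(9) = mex{1,2} = 0
g(10) = mex{0,2} = 1
g(11) = mex{0} = 1
So g(11) = 1.
Build the Grundy sequence for pile C with g(k) = mex{g(k−s) : s ∈ {3, 7}, s ≤ k}:
g(0) = mex{} = 0
g(1) = mex{} = 0
g(2) = mex{} = 0
g(3) = mex{0} = 1
g(4) = mex{0} = 1
g(5) = mex{0} = 1
g(6) = mex{1} = 0
g(7) = mex{0,1} = 2
g(8) = mex{0,1} = 2
g(9) = mex{0} = 1
So g(9) = 1.
The value of a disjunctive sum is the nim-sum of the parts.
Combined value = 19 XOR 1 XOR 1 = 19.

19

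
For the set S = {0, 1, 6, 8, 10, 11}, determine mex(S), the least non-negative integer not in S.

2

The values 0, 1 are all present; 2 is the first non-negative integer missing from the set.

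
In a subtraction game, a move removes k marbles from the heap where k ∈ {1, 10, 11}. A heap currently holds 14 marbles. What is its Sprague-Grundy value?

Grundy values for subtraction set {1, 10, 11}:
k:     0  1  2  3  4  5  6  7  8  9 10 11 12 13 14
g(k):  0  1  0  1  0  1  0  1  0  1  2  3  2  3  2
So g(14) = 2.

2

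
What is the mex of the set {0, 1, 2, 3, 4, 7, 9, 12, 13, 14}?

The values 0, 1, 2, 3, 4 are all present; 5 is the first non-negative integer missing from the set.

5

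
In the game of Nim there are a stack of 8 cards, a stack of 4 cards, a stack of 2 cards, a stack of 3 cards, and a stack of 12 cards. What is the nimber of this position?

Write each in binary and XOR column by column:
  1000  (8)
  0100  (4)
  0010  (2)
  0011  (3)
  1100  (12)
  ----
  0001  (1)

1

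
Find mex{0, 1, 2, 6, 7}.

The values 0, 1, 2 are all present; 3 is the first non-negative integer missing from the set.

3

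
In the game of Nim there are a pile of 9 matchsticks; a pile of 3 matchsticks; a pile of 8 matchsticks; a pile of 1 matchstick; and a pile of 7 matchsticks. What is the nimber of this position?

Compute the nim-sum pairwise:
9 ⊕ 3 = 10
10 ⊕ 8 = 2
2 ⊕ 1 = 3
3 ⊕ 7 = 4

4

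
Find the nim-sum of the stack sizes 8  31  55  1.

33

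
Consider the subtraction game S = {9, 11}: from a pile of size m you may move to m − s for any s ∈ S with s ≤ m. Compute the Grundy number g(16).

Grundy values for subtraction set {9, 11}:
k:     0  1  2  3  4  5  6  7  8  9 10 11 12 13 14 15 16
g(k):  0  0  0  0  0  0  0  0  0  1  1  1  1  1  1  1  1
So g(16) = 1.

1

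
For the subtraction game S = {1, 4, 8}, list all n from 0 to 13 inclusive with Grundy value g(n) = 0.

0, 2, 5, 7, 12

Grundy values for subtraction set {1, 4, 8}:
g(0) = mex{} = 0
g(1) = mex{0} = 1
g(2) = mex{1} = 0
g(3) = mex{0} = 1
g(4) = mex{0,1} = 2
g(5) = mex{1,2} = 0
g(6) = mex{0} = 1
g(7) = mex{1} = 0
g(8) = mex{0,2} = 1
g(9) = mex{0,1} = 2
g(10) = mex{0,1,2} = 3
g(11) = mex{0,1,3} = 2
g(12) = mex{1,2} = 0
g(13) = mex{0,2} = 1
The P-positions (g = 0) in 0..13 are 0, 2, 5, 7, 12.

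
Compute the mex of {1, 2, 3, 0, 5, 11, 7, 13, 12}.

4

The values 0, 1, 2, 3 are all present; 4 is the first non-negative integer missing from the set.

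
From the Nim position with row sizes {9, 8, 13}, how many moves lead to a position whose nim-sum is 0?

3

Compute the nim-sum pairwise:
9 XOR 8 = 1
1 XOR 13 = 12
The overall nim-sum is X = 12. A row of size p has a winning move iff p XOR X < p (reduce it to p XOR X).
  9: 9 XOR 12 = 5 < 9 — winning move (to 5).
  8: 8 XOR 12 = 4 < 8 — winning move (to 4).
  13: 13 XOR 12 = 1 < 13 — winning move (to 1).
That gives 3 winning moves.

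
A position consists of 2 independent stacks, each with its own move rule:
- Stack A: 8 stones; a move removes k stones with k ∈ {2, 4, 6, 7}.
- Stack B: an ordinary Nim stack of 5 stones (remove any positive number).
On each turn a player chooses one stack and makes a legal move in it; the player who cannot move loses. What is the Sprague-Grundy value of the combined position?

Grundy values for stack A (subtraction set {2, 4, 6, 7}):
g(0) = mex{} = 0
g(1) = mex{} = 0
g(2) = mex{0} = 1
g(3) = mex{0} = 1
g(4) = mex{0,1} = 2
g(5) = mex{0,1} = 2
g(6) = mex{0,1,2} = 3
g(7) = mex{0,1,2} = 3
g(8) = mex{0,1,2,3} = 4
So g(8) = 4.
Stack B is a plain Nim stack of size 5, so its Grundy value is 5.
By the Sprague-Grundy theorem, the Grundy value of a sum of independent games is the XOR of the component values.
Combined value = 4 ⊕ 5 = 1.

1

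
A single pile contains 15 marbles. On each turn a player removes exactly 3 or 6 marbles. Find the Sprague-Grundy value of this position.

2

Build the Grundy sequence with g(k) = mex{g(k−s) : s ∈ {3, 6}, s ≤ k}:
k:     0  1  2  3  4  5  6  7  8  9 10 11 12 13 14 15
g(k):  0  0  0  1  1  1  2  2  2  0  0  0  1  1  1  2
So g(15) = 2.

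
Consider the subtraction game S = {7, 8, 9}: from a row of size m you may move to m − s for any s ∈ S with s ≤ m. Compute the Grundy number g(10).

1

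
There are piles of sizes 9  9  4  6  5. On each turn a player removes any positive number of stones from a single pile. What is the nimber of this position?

7

Compute the nim-sum pairwise:
9 ⊕ 9 = 0
0 ⊕ 4 = 4
4 ⊕ 6 = 2
2 ⊕ 5 = 7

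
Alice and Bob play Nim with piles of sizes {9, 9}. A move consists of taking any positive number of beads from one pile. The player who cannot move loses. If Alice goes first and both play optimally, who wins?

Nim-sum: 9 ⊕ 9 = 0.
The nim-sum is 0, so this is a P-position: the player to move is in a losing position under optimal play; Alice is about to move from it and so loses — Bob wins.

Bob wins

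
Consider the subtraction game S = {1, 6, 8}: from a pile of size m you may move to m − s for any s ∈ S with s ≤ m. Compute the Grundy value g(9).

0

Build the Grundy sequence with g(k) = mex{g(k−s) : s ∈ {1, 6, 8}, s ≤ k}:
k:     0  1  2  3  4  5  6  7  8  9
g(k):  0  1  0  1  0  1  2  0  1  0
So g(9) = 0.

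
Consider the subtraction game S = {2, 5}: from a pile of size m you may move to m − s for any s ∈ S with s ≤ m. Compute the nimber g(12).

Build the Grundy sequence with g(k) = mex{g(k−s) : s ∈ {2, 5}, s ≤ k}:
k:     0  1  2  3  4  5  6  7  8  9 10 11 12
g(k):  0  0  1  1  0  2  1  0  0  1  1  0  2
So g(12) = 2.

2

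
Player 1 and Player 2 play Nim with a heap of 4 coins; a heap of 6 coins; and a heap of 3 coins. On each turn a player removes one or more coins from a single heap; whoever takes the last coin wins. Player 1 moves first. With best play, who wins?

Player 1 wins

Bitwise XOR of the heap sizes:
  100  (4)
  110  (6)
  011  (3)
  ---
  001  (1)
The nim-sum is 1 ≠ 0, so this is an N-position: the player to move can win; Player 1 has a winning move.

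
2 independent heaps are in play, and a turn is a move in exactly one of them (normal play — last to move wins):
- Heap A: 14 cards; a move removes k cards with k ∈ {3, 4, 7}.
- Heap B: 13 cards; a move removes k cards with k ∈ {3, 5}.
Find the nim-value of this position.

For heap A, compute g(0), g(1), … with moves {3, 4, 7}:
k:     0  1  2  3  4  5  6  7  8  9 10 11 12 13 14
g(k):  0  0  0  1  1  1  2  2  2  3  0  0  0  1  1
So g(14) = 1.
Grundy values for heap B (subtraction set {3, 5}):
k:     0  1  2  3  4  5  6  7  8  9 10 11 12 13
g(k):  0  0  0  1  1  1  2  2  0  0  0  1  1  1
So g(13) = 1.
The value of a disjunctive sum is the nim-sum of the parts.
Combined value = 1 XOR 1 = 0.

0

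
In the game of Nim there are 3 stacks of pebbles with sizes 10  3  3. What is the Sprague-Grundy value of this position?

Nim-sum: 10 ⊕ 3 ⊕ 3 = 10.

10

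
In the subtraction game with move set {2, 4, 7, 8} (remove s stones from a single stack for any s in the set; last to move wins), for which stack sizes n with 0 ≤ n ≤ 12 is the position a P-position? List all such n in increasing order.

0, 1, 6, 11, 12

Compute g(0), g(1), … for moves {2, 4, 7, 8}:
k:     0  1  2  3  4  5  6  7  8  9 10 11 12
g(k):  0  0  1  1  2  2  0  3  1  4  2  0  0
The P-positions (g = 0) in 0..12 are 0, 1, 6, 11, 12.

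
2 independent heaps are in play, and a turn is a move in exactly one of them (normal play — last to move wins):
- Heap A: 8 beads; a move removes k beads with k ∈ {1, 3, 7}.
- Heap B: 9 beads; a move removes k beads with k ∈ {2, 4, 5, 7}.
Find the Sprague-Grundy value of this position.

0

Build the Grundy sequence for heap A with g(k) = mex{g(k−s) : s ∈ {1, 3, 7}, s ≤ k}:
k:     0  1  2  3  4  5  6  7  8
g(k):  0  1  0  1  0  1  0  1  0
So g(8) = 0.
Grundy values for heap B (subtraction set {2, 4, 5, 7}):
g(0) = mex{} = 0
g(1) = mex{} = 0
g(2) = mex{0} = 1
g(3) = mex{0} = 1
g(4) = mex{0,1} = 2
g(5) = mex{0,1} = 2
g(6) = mex{0,1,2} = 3
g(7) = mex{0,1,2} = 3
g(8) = mex{0,1,2,3} = 4
g(9) = mex{1,2,3} = 0
So g(9) = 0.
The value of a disjunctive sum is the nim-sum of the parts.
Combined value = 0 XOR 0 = 0.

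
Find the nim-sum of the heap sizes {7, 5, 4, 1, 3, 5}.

1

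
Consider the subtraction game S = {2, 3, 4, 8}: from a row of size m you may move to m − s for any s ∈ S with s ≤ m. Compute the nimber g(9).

1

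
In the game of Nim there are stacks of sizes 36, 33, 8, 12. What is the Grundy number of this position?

Nim-sum: 36 ⊕ 33 ⊕ 8 ⊕ 12 = 1.

1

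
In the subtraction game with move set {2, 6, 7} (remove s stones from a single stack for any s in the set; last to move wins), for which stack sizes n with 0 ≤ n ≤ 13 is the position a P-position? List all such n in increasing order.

0, 1, 4, 5, 9, 13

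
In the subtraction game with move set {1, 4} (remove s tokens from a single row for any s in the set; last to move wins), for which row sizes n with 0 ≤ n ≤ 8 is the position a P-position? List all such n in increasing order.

0, 2, 5, 7

Compute g(0), g(1), … for moves {1, 4}:
g(0) = mex{} = 0
g(1) = mex{0} = 1
g(2) = mex{1} = 0
g(3) = mex{0} = 1
g(4) = mex{0,1} = 2
g(5) = mex{1,2} = 0
g(6) = mex{0} = 1
g(7) = mex{1} = 0
g(8) = mex{0,2} = 1
The P-positions (g = 0) in 0..8 are 0, 2, 5, 7.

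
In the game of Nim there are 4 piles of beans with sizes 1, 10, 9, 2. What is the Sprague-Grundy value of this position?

0

Bitwise XOR of the heap sizes:
  0001  (1)
  1010  (10)
  1001  (9)
  0010  (2)
  ----
  0000  (0)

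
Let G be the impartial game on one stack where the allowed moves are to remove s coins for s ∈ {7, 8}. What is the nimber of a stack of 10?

1

Build the Grundy sequence with g(k) = mex{g(k−s) : s ∈ {7, 8}, s ≤ k}:
k:     0  1  2  3  4  5  6  7  8  9 10
g(k):  0  0  0  0  0  0  0  1  1  1  1
So g(10) = 1.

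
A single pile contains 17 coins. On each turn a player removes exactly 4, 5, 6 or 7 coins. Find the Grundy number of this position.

Build the Grundy sequence with g(k) = mex{g(k−s) : s ∈ {4, 5, 6, 7}, s ≤ k}:
k:     0  1  2  3  4  5  6  7  8  9 10 11 12 13 14 15 16 17
g(k):  0  0  0  0  1  1  1  1  2  2  2  0  0  0  0  1  1  1
So g(17) = 1.

1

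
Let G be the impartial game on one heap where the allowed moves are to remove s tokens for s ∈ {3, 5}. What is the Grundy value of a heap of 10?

0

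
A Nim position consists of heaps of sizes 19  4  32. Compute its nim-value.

Nim-sum: 19 ⊕ 4 ⊕ 32 = 55.

55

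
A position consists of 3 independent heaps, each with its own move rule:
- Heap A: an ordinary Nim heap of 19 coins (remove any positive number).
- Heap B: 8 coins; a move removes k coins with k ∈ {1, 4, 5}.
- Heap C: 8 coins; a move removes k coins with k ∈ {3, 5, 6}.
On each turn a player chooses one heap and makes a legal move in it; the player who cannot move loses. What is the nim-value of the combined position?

17

Heap A is a plain Nim heap of size 19, so its Grundy value is 19.
Build the Grundy sequence for heap B with g(k) = mex{g(k−s) : s ∈ {1, 4, 5}, s ≤ k}:
k:     0  1  2  3  4  5  6  7  8
g(k):  0  1  0  1  2  3  2  3  0
So g(8) = 0.
For heap C, compute g(0), g(1), … with moves {3, 5, 6}:
g(0) = mex{} = 0
g(1) = mex{} = 0
g(2) = mex{} = 0
g(3) = mex{0} = 1
g(4) = mex{0} = 1
g(5) = mex{0} = 1
g(6) = mex{0,1} = 2
g(7) = mex{0,1} = 2
g(8) = mex{0,1} = 2
So g(8) = 2.
By the Sprague-Grundy theorem, the Grundy value of a sum of independent games is the XOR of the component values.
Combined value = 19 ⊕ 0 ⊕ 2 = 17.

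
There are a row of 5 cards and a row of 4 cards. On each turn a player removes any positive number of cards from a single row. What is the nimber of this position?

In binary:
  101  (5)
  100  (4)
  ---
  001  (1)

1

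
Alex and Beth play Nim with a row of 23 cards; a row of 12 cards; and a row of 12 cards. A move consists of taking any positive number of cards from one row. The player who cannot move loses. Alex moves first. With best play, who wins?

Alex wins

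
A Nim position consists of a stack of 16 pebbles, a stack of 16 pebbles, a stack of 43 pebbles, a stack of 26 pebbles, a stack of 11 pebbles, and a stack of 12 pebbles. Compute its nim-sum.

54

Nim-sum: 16 XOR 16 XOR 43 XOR 26 XOR 11 XOR 12 = 54.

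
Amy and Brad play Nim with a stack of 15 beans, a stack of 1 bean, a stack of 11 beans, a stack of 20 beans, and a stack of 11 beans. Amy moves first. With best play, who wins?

Amy wins

Compute the nim-sum pairwise:
15 XOR 1 = 14
14 XOR 11 = 5
5 XOR 20 = 17
17 XOR 11 = 26
The nim-sum is 26 ≠ 0, so this is an N-position: the player to move can win; Amy has a winning move.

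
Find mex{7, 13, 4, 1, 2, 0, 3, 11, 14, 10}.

5

The values 0, 1, 2, 3, 4 are all present; 5 is the first non-negative integer missing from the set.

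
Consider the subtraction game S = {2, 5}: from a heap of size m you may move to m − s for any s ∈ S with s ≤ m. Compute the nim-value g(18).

Build the Grundy sequence with g(k) = mex{g(k−s) : s ∈ {2, 5}, s ≤ k}:
k:     0  1  2  3  4  5  6  7  8  9 10 11 12 13 14 15 16 17 18
g(k):  0  0  1  1  0  2  1  0  0  1  1  0  2  1  0  0  1  1  0
So g(18) = 0.

0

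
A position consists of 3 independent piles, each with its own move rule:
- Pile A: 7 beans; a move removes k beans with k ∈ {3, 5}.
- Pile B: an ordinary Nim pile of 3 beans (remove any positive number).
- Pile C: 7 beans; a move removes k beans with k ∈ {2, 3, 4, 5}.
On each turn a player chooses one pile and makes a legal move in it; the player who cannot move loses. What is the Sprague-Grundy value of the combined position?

1

Grundy values for pile A (subtraction set {3, 5}):
g(0) = mex{} = 0
g(1) = mex{} = 0
g(2) = mex{} = 0
g(3) = mex{0} = 1
g(4) = mex{0} = 1
g(5) = mex{0} = 1
g(6) = mex{0,1} = 2
g(7) = mex{0,1} = 2
So g(7) = 2.
Pile B is a plain Nim pile of size 3, so its Grundy value is 3.
For pile C, compute g(0), g(1), … with moves {2, 3, 4, 5}:
k:     0  1  2  3  4  5  6  7
g(k):  0  0  1  1  2  2  3  0
So g(7) = 0.
The value of a disjunctive sum is the nim-sum of the parts.
Combined value = 2 ⊕ 3 ⊕ 0 = 1.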